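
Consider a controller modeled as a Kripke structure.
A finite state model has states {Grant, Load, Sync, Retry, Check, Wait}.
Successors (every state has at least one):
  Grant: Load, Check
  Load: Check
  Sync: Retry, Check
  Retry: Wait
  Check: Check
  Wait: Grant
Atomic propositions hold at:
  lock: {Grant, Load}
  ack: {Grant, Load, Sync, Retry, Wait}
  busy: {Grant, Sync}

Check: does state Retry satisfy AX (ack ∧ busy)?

Sat(ack ∧ busy) = {Grant, Sync}
Sat(AX (ack ∧ busy)) = {s : every successor in {Grant, Sync}} = {Wait}
Retry ∉ Sat(AX (ack ∧ busy)) = {Wait}, so the formula does not hold at Retry.

No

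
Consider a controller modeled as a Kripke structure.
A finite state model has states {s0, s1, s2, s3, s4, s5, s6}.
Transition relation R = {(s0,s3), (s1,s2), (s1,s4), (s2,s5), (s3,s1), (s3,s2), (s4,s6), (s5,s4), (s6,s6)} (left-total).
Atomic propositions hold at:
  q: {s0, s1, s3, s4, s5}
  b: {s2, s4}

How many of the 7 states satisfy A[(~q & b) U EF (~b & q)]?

Sat(~q) = {s2, s6}
Sat(~q & b) = {s2}
Sat(~b) = {s0, s1, s3, s5, s6}
Sat(~b & q) = {s0, s1, s3, s5}
EF (~b & q): least fixpoint, start Z0 = {s0, s1, s3, s5}, add states with some successor in Z. Z1 = {s0, s1, s2, s3, s5}; fixed.
Sat(EF (~b & q)) = {s0, s1, s2, s3, s5}
A[(~q & b) U EF (~b & q)]: least fixpoint, start Z0 = Sat(EF (~b & q)) = {s0, s1, s2, s3, s5}, add states in Sat(~q & b) with every successor in Z. Already a fixed point.
Sat(A[(~q & b) U EF (~b & q)]) = {s0, s1, s2, s3, s5}
|Sat(A[(~q & b) U EF (~b & q)])| = |{s0, s1, s2, s3, s5}| = 5.

5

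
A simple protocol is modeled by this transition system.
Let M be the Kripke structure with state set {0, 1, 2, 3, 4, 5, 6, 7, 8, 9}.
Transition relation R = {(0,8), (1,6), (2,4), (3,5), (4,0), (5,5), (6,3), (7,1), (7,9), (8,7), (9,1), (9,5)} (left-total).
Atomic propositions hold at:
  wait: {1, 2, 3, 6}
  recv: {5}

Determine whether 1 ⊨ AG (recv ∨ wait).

Sat(recv ∨ wait) = {1, 2, 3, 5, 6}
AG (recv ∨ wait): greatest fixpoint, start Z0 = {1, 2, 3, 5, 6}, keep only states in Sat with every successor in Z. Z1 = {1, 3, 5, 6}; fixed.
Sat(AG (recv ∨ wait)) = {1, 3, 5, 6}
1 ∈ Sat(AG (recv ∨ wait)) = {1, 3, 5, 6}, so the formula holds at 1.

Yes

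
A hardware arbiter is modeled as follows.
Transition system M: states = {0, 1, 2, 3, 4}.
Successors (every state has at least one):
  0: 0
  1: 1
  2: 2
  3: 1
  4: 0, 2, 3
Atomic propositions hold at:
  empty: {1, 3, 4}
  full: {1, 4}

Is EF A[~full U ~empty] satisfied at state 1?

No

Sat(~full) = {0, 2, 3}
Sat(~empty) = {0, 2}
A[~full U ~empty]: least fixpoint, start Z0 = Sat(~empty) = {0, 2}, add states in Sat(~full) with every successor in Z. Already a fixed point.
Sat(A[~full U ~empty]) = {0, 2}
EF A[~full U ~empty]: least fixpoint, start Z0 = {0, 2}, add states with some successor in Z. Z1 = {0, 2, 4}; fixed.
Sat(EF A[~full U ~empty]) = {0, 2, 4}
1 ∉ Sat(EF A[~full U ~empty]) = {0, 2, 4}, so the formula does not hold at 1.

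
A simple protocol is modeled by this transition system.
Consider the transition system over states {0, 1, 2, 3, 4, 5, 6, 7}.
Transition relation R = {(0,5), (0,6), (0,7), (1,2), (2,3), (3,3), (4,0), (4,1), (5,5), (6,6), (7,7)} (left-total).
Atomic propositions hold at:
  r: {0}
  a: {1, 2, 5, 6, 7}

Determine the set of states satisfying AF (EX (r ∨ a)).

{0, 1, 4, 5, 6, 7}

Sat(r ∨ a) = {0, 1, 2, 5, 6, 7}
Sat(EX (r ∨ a)) = {s : some successor in {0, 1, 2, 5, 6, 7}} = {0, 1, 4, 5, 6, 7}
AF (EX (r ∨ a)): least fixpoint, start Z0 = {0, 1, 4, 5, 6, 7}, add states with every successor in Z. Already a fixed point.
Sat(AF (EX (r ∨ a))) = {0, 1, 4, 5, 6, 7}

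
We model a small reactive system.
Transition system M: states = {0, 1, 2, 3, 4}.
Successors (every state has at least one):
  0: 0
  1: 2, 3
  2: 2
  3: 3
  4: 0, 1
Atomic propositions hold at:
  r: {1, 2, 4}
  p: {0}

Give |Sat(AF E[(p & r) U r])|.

3

Sat(p & r) = ∅
E[(p & r) U r]: least fixpoint, start Z0 = Sat(r) = {1, 2, 4}, add states in Sat(p & r) with some successor in Z. Already a fixed point.
Sat(E[(p & r) U r]) = {1, 2, 4}
AF E[(p & r) U r]: least fixpoint, start Z0 = {1, 2, 4}, add states with every successor in Z. Already a fixed point.
Sat(AF E[(p & r) U r]) = {1, 2, 4}
|Sat(AF E[(p & r) U r])| = |{1, 2, 4}| = 3.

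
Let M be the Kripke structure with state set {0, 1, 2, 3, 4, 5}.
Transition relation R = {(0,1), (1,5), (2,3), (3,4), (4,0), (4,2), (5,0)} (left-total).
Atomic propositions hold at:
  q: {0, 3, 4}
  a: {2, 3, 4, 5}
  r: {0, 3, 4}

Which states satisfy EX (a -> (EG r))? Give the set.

EG r: greatest fixpoint, start Z0 = {0, 3, 4}, keep only states in Sat with some successor in Z. Z1 = {3, 4}; Z2 = {3}; Z3 = ∅; fixed.
Sat(EG r) = ∅
Sat(a -> (EG r)) = {0, 1}
Sat(EX (a -> (EG r))) = {s : some successor in {0, 1}} = {0, 4, 5}

{0, 4, 5}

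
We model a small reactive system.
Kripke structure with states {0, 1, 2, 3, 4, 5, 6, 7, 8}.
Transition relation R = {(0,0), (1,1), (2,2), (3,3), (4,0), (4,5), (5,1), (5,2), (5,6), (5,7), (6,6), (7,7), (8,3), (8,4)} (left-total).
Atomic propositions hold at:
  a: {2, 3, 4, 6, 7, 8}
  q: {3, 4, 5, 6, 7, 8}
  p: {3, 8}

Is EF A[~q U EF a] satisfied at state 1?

Sat(~q) = {0, 1, 2}
EF a: least fixpoint, start Z0 = {2, 3, 4, 6, 7, 8}, add states with some successor in Z. Z1 = {2, 3, 4, 5, 6, 7, 8}; fixed.
Sat(EF a) = {2, 3, 4, 5, 6, 7, 8}
A[~q U EF a]: least fixpoint, start Z0 = Sat(EF a) = {2, 3, 4, 5, 6, 7, 8}, add states in Sat(~q) with every successor in Z. Already a fixed point.
Sat(A[~q U EF a]) = {2, 3, 4, 5, 6, 7, 8}
EF A[~q U EF a]: least fixpoint, start Z0 = {2, 3, 4, 5, 6, 7, 8}, add states with some successor in Z. Already a fixed point.
Sat(EF A[~q U EF a]) = {2, 3, 4, 5, 6, 7, 8}
1 ∉ Sat(EF A[~q U EF a]) = {2, 3, 4, 5, 6, 7, 8}, so the formula does not hold at 1.

No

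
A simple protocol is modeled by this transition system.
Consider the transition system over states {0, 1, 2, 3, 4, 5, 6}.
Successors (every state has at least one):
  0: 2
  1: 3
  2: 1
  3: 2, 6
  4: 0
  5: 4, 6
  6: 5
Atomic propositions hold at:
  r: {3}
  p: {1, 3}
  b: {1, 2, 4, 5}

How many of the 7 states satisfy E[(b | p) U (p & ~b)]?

3

Sat(b | p) = {1, 2, 3, 4, 5}
Sat(~b) = {0, 3, 6}
Sat(p & ~b) = {3}
E[(b | p) U (p & ~b)]: least fixpoint, start Z0 = Sat((p & ~b)) = {3}, add states in Sat(b | p) with some successor in Z. Z1 = {1, 3}; Z2 = {1, 2, 3}; fixed.
Sat(E[(b | p) U (p & ~b)]) = {1, 2, 3}
|Sat(E[(b | p) U (p & ~b)])| = |{1, 2, 3}| = 3.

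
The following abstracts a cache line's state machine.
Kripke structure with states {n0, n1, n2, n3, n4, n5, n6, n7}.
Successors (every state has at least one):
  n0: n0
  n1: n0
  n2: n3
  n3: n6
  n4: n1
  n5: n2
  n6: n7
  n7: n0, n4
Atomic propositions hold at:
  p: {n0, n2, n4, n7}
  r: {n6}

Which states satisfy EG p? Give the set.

{n0, n7}

EG p: greatest fixpoint, start Z0 = {n0, n2, n4, n7}, keep only states in Sat with some successor in Z. Z1 = {n0, n7}; fixed.
Sat(EG p) = {n0, n7}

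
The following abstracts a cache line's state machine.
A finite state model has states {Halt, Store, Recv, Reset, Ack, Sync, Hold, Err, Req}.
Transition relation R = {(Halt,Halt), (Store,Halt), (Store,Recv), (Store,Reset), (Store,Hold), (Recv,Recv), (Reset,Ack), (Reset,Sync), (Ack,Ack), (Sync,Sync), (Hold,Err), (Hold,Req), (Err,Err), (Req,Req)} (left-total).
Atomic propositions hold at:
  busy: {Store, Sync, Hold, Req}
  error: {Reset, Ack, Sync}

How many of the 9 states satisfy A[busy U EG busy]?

EG busy: greatest fixpoint, start Z0 = {Store, Sync, Hold, Req}, keep only states in Sat with some successor in Z. Already a fixed point.
Sat(EG busy) = {Store, Sync, Hold, Req}
A[busy U EG busy]: least fixpoint, start Z0 = Sat(EG busy) = {Store, Sync, Hold, Req}, add states in Sat(busy) with every successor in Z. Already a fixed point.
Sat(A[busy U EG busy]) = {Store, Sync, Hold, Req}
|Sat(A[busy U EG busy])| = |{Store, Sync, Hold, Req}| = 4.

4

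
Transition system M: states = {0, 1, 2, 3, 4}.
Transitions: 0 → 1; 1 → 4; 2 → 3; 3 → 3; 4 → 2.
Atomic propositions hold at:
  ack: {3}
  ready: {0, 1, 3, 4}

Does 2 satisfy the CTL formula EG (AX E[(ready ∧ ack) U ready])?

Sat(ready ∧ ack) = {3}
E[(ready ∧ ack) U ready]: least fixpoint, start Z0 = Sat(ready) = {0, 1, 3, 4}, add states in Sat(ready ∧ ack) with some successor in Z. Already a fixed point.
Sat(E[(ready ∧ ack) U ready]) = {0, 1, 3, 4}
Sat(AX E[(ready ∧ ack) U ready]) = {s : every successor in {0, 1, 3, 4}} = {0, 1, 2, 3}
EG (AX E[(ready ∧ ack) U ready]): greatest fixpoint, start Z0 = {0, 1, 2, 3}, keep only states in Sat with some successor in Z. Z1 = {0, 2, 3}; Z2 = {2, 3}; fixed.
Sat(EG (AX E[(ready ∧ ack) U ready])) = {2, 3}
2 ∈ Sat(EG (AX E[(ready ∧ ack) U ready])) = {2, 3}, so the formula holds at 2.

Yes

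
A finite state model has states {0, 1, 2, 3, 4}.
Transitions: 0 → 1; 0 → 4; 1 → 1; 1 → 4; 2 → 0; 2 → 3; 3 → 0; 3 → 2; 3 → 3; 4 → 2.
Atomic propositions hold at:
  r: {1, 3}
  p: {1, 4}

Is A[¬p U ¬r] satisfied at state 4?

Sat(¬p) = {0, 2, 3}
Sat(¬r) = {0, 2, 4}
A[¬p U ¬r]: least fixpoint, start Z0 = Sat(¬r) = {0, 2, 4}, add states in Sat(¬p) with every successor in Z. Already a fixed point.
Sat(A[¬p U ¬r]) = {0, 2, 4}
4 ∈ Sat(A[¬p U ¬r]) = {0, 2, 4}, so the formula holds at 4.

Yes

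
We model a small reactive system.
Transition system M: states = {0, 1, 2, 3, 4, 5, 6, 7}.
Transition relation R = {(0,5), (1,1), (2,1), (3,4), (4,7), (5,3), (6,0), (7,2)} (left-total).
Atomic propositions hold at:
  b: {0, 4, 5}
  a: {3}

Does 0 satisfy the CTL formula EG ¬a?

Sat(¬a) = {0, 1, 2, 4, 5, 6, 7}
EG ¬a: greatest fixpoint, start Z0 = {0, 1, 2, 4, 5, 6, 7}, keep only states in Sat with some successor in Z. Z1 = {0, 1, 2, 4, 6, 7}; Z2 = {1, 2, 4, 6, 7}; Z3 = {1, 2, 4, 7}; fixed.
Sat(EG ¬a) = {1, 2, 4, 7}
0 ∉ Sat(EG ¬a) = {1, 2, 4, 7}, so the formula does not hold at 0.

No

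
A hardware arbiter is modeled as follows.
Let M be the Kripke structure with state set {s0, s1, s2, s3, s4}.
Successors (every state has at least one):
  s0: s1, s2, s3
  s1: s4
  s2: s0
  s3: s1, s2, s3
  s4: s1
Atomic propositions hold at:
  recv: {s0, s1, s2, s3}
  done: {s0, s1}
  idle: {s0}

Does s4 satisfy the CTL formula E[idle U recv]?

E[idle U recv]: least fixpoint, start Z0 = Sat(recv) = {s0, s1, s2, s3}, add states in Sat(idle) with some successor in Z. Already a fixed point.
Sat(E[idle U recv]) = {s0, s1, s2, s3}
s4 ∉ Sat(E[idle U recv]) = {s0, s1, s2, s3}, so the formula does not hold at s4.

No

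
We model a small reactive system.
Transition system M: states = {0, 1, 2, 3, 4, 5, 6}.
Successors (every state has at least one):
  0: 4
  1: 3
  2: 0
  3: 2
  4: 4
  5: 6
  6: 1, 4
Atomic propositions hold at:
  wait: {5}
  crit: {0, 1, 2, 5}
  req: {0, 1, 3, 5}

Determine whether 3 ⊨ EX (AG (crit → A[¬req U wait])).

No

Sat(¬req) = {2, 4, 6}
A[¬req U wait]: least fixpoint, start Z0 = Sat(wait) = {5}, add states in Sat(¬req) with every successor in Z. Already a fixed point.
Sat(A[¬req U wait]) = {5}
Sat(crit → A[¬req U wait]) = {3, 4, 5, 6}
AG (crit → A[¬req U wait]): greatest fixpoint, start Z0 = {3, 4, 5, 6}, keep only states in Sat with every successor in Z. Z1 = {4, 5}; Z2 = {4}; fixed.
Sat(AG (crit → A[¬req U wait])) = {4}
Sat(EX (AG (crit → A[¬req U wait]))) = {s : some successor in {4}} = {0, 4, 6}
3 ∉ Sat(EX (AG (crit → A[¬req U wait]))) = {0, 4, 6}, so the formula does not hold at 3.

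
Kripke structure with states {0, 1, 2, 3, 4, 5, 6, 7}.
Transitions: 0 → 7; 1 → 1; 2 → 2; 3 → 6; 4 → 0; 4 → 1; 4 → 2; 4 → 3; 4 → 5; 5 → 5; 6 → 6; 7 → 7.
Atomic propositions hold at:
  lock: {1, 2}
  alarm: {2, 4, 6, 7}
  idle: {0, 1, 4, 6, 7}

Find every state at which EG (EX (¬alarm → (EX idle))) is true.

{0, 1, 2, 3, 4, 6, 7}

Sat(¬alarm) = {0, 1, 3, 5}
Sat(EX idle) = {s : some successor in {0, 1, 4, 6, 7}} = {0, 1, 3, 4, 6, 7}
Sat(¬alarm → (EX idle)) = {0, 1, 2, 3, 4, 6, 7}
Sat(EX (¬alarm → (EX idle))) = {s : some successor in {0, 1, 2, 3, 4, 6, 7}} = {0, 1, 2, 3, 4, 6, 7}
EG (EX (¬alarm → (EX idle))): greatest fixpoint, start Z0 = {0, 1, 2, 3, 4, 6, 7}, keep only states in Sat with some successor in Z. Already a fixed point.
Sat(EG (EX (¬alarm → (EX idle)))) = {0, 1, 2, 3, 4, 6, 7}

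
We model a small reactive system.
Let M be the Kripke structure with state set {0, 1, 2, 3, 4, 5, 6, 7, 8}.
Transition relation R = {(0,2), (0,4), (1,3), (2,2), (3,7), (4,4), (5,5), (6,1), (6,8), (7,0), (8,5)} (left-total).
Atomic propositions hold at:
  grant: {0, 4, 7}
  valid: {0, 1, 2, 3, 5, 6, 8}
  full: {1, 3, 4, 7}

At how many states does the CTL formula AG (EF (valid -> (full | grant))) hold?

1

Sat(full | grant) = {0, 1, 3, 4, 7}
Sat(valid -> (full | grant)) = {0, 1, 3, 4, 7}
EF (valid -> (full | grant)): least fixpoint, start Z0 = {0, 1, 3, 4, 7}, add states with some successor in Z. Z1 = {0, 1, 3, 4, 6, 7}; fixed.
Sat(EF (valid -> (full | grant))) = {0, 1, 3, 4, 6, 7}
AG (EF (valid -> (full | grant))): greatest fixpoint, start Z0 = {0, 1, 3, 4, 6, 7}, keep only states in Sat with every successor in Z. Z1 = {1, 3, 4, 7}; Z2 = {1, 3, 4}; Z3 = {1, 4}; Z4 = {4}; fixed.
Sat(AG (EF (valid -> (full | grant)))) = {4}
|Sat(AG (EF (valid -> (full | grant))))| = |{4}| = 1.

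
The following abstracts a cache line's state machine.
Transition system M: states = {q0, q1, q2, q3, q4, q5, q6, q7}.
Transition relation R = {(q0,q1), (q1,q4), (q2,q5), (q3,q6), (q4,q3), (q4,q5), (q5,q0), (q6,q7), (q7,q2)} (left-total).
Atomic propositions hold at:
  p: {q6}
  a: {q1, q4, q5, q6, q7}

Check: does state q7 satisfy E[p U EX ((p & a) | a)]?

Sat(p & a) = {q6}
Sat((p & a) | a) = {q1, q4, q5, q6, q7}
Sat(EX ((p & a) | a)) = {s : some successor in {q1, q4, q5, q6, q7}} = {q0, q1, q2, q3, q4, q6}
E[p U EX ((p & a) | a)]: least fixpoint, start Z0 = Sat(EX ((p & a) | a)) = {q0, q1, q2, q3, q4, q6}, add states in Sat(p) with some successor in Z. Already a fixed point.
Sat(E[p U EX ((p & a) | a)]) = {q0, q1, q2, q3, q4, q6}
q7 ∉ Sat(E[p U EX ((p & a) | a)]) = {q0, q1, q2, q3, q4, q6}, so the formula does not hold at q7.

No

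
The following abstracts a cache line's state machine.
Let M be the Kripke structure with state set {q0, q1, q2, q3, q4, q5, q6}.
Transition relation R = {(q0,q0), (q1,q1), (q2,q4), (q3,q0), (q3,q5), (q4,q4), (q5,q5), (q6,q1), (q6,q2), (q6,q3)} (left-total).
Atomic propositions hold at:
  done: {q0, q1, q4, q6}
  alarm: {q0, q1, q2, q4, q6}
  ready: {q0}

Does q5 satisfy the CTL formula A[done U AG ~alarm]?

Yes

Sat(~alarm) = {q3, q5}
AG ~alarm: greatest fixpoint, start Z0 = {q3, q5}, keep only states in Sat with every successor in Z. Z1 = {q5}; fixed.
Sat(AG ~alarm) = {q5}
A[done U AG ~alarm]: least fixpoint, start Z0 = Sat(AG ~alarm) = {q5}, add states in Sat(done) with every successor in Z. Already a fixed point.
Sat(A[done U AG ~alarm]) = {q5}
q5 ∈ Sat(A[done U AG ~alarm]) = {q5}, so the formula holds at q5.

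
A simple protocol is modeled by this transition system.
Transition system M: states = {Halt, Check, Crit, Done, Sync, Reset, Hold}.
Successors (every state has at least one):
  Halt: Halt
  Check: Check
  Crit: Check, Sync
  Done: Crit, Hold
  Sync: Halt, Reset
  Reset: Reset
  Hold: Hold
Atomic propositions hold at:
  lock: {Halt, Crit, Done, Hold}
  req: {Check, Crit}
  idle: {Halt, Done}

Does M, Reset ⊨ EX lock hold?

No

Sat(EX lock) = {s : some successor in {Halt, Crit, Done, Hold}} = {Halt, Done, Sync, Hold}
Reset ∉ Sat(EX lock) = {Halt, Done, Sync, Hold}, so the formula does not hold at Reset.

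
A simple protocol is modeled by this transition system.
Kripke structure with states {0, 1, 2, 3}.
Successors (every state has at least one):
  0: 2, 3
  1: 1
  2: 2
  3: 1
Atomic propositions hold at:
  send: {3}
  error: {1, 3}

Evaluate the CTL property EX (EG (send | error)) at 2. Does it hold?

No

Sat(send | error) = {1, 3}
EG (send | error): greatest fixpoint, start Z0 = {1, 3}, keep only states in Sat with some successor in Z. Already a fixed point.
Sat(EG (send | error)) = {1, 3}
Sat(EX (EG (send | error))) = {s : some successor in {1, 3}} = {0, 1, 3}
2 ∉ Sat(EX (EG (send | error))) = {0, 1, 3}, so the formula does not hold at 2.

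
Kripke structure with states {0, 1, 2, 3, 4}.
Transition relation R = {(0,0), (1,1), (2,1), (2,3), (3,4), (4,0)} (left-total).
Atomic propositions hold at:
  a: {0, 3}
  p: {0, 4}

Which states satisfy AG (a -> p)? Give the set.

{0, 1, 4}

Sat(a -> p) = {0, 1, 2, 4}
AG (a -> p): greatest fixpoint, start Z0 = {0, 1, 2, 4}, keep only states in Sat with every successor in Z. Z1 = {0, 1, 4}; fixed.
Sat(AG (a -> p)) = {0, 1, 4}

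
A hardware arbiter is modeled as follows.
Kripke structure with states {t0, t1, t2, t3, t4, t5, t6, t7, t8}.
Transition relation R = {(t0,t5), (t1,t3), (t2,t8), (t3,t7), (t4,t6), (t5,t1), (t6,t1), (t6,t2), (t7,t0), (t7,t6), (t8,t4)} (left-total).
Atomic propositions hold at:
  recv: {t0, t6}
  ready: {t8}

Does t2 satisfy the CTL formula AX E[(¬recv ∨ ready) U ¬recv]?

Sat(¬recv) = {t1, t2, t3, t4, t5, t7, t8}
Sat(¬recv ∨ ready) = {t1, t2, t3, t4, t5, t7, t8}
E[(¬recv ∨ ready) U ¬recv]: least fixpoint, start Z0 = Sat(¬recv) = {t1, t2, t3, t4, t5, t7, t8}, add states in Sat(¬recv ∨ ready) with some successor in Z. Already a fixed point.
Sat(E[(¬recv ∨ ready) U ¬recv]) = {t1, t2, t3, t4, t5, t7, t8}
Sat(AX E[(¬recv ∨ ready) U ¬recv]) = {s : every successor in {t1, t2, t3, t4, t5, t7, t8}} = {t0, t1, t2, t3, t5, t6, t8}
t2 ∈ Sat(AX E[(¬recv ∨ ready) U ¬recv]) = {t0, t1, t2, t3, t5, t6, t8}, so the formula holds at t2.

Yes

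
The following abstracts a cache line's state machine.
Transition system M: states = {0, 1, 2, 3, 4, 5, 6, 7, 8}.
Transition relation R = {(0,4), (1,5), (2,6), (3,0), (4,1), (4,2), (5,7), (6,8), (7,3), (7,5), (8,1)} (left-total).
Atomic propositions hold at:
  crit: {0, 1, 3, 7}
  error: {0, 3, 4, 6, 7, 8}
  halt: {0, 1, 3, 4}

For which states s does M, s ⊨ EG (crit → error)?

Sat(crit → error) = {0, 2, 3, 4, 5, 6, 7, 8}
EG (crit → error): greatest fixpoint, start Z0 = {0, 2, 3, 4, 5, 6, 7, 8}, keep only states in Sat with some successor in Z. Z1 = {0, 2, 3, 4, 5, 6, 7}; Z2 = {0, 2, 3, 4, 5, 7}; Z3 = {0, 3, 4, 5, 7}; Z4 = {0, 3, 5, 7}; Z5 = {3, 5, 7}; Z6 = {5, 7}; fixed.
Sat(EG (crit → error)) = {5, 7}

{5, 7}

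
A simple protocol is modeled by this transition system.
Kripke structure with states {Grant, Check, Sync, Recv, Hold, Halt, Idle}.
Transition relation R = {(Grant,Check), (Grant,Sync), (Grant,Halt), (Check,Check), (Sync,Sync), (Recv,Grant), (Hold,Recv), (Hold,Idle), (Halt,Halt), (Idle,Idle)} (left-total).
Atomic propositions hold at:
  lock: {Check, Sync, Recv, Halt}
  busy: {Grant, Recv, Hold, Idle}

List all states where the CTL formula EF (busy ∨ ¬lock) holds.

{Grant, Recv, Hold, Idle}

Sat(¬lock) = {Grant, Hold, Idle}
Sat(busy ∨ ¬lock) = {Grant, Recv, Hold, Idle}
EF (busy ∨ ¬lock): least fixpoint, start Z0 = {Grant, Recv, Hold, Idle}, add states with some successor in Z. Already a fixed point.
Sat(EF (busy ∨ ¬lock)) = {Grant, Recv, Hold, Idle}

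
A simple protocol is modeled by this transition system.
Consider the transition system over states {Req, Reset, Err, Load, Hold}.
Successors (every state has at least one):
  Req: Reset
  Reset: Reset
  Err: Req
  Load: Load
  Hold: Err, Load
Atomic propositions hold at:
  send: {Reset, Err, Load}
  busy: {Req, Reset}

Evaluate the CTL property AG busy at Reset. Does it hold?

Yes

AG busy: greatest fixpoint, start Z0 = {Req, Reset}, keep only states in Sat with every successor in Z. Already a fixed point.
Sat(AG busy) = {Req, Reset}
Reset ∈ Sat(AG busy) = {Req, Reset}, so the formula holds at Reset.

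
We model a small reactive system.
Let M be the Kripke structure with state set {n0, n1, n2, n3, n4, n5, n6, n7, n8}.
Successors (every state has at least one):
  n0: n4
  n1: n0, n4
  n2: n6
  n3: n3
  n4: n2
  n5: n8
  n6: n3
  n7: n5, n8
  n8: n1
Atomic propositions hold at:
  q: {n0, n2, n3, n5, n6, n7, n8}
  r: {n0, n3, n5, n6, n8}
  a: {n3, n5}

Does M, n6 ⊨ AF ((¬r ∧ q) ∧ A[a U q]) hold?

No

Sat(¬r) = {n1, n2, n4, n7}
Sat(¬r ∧ q) = {n2, n7}
A[a U q]: least fixpoint, start Z0 = Sat(q) = {n0, n2, n3, n5, n6, n7, n8}, add states in Sat(a) with every successor in Z. Already a fixed point.
Sat(A[a U q]) = {n0, n2, n3, n5, n6, n7, n8}
Sat((¬r ∧ q) ∧ A[a U q]) = {n2, n7}
AF ((¬r ∧ q) ∧ A[a U q]): least fixpoint, start Z0 = {n2, n7}, add states with every successor in Z. Z1 = {n2, n4, n7}; Z2 = {n0, n2, n4, n7}; Z3 = {n0, n1, n2, n4, n7}; Z4 = {n0, n1, n2, n4, n7, n8}; Z5 = {n0, n1, n2, n4, n5, n7, n8}; fixed.
Sat(AF ((¬r ∧ q) ∧ A[a U q])) = {n0, n1, n2, n4, n5, n7, n8}
n6 ∉ Sat(AF ((¬r ∧ q) ∧ A[a U q])) = {n0, n1, n2, n4, n5, n7, n8}, so the formula does not hold at n6.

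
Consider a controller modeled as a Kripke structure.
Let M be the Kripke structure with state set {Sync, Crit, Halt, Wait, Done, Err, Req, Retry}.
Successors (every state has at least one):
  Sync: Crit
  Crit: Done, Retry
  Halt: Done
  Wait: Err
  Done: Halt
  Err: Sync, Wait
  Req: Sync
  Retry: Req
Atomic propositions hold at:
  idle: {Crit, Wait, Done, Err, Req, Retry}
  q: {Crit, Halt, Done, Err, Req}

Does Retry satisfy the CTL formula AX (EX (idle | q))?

No

Sat(idle | q) = {Crit, Halt, Wait, Done, Err, Req, Retry}
Sat(EX (idle | q)) = {s : some successor in {Crit, Halt, Wait, Done, Err, Req, Retry}} = {Sync, Crit, Halt, Wait, Done, Err, Retry}
Sat(AX (EX (idle | q))) = {s : every successor in {Sync, Crit, Halt, Wait, Done, Err, Retry}} = {Sync, Crit, Halt, Wait, Done, Err, Req}
Retry ∉ Sat(AX (EX (idle | q))) = {Sync, Crit, Halt, Wait, Done, Err, Req}, so the formula does not hold at Retry.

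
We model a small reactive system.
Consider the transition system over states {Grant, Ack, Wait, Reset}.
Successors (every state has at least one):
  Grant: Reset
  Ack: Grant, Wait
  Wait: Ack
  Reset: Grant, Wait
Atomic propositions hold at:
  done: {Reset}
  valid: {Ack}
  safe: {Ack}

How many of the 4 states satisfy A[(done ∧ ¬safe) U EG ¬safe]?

2

Sat(¬safe) = {Grant, Wait, Reset}
Sat(done ∧ ¬safe) = {Reset}
EG ¬safe: greatest fixpoint, start Z0 = {Grant, Wait, Reset}, keep only states in Sat with some successor in Z. Z1 = {Grant, Reset}; fixed.
Sat(EG ¬safe) = {Grant, Reset}
A[(done ∧ ¬safe) U EG ¬safe]: least fixpoint, start Z0 = Sat(EG ¬safe) = {Grant, Reset}, add states in Sat(done ∧ ¬safe) with every successor in Z. Already a fixed point.
Sat(A[(done ∧ ¬safe) U EG ¬safe]) = {Grant, Reset}
|Sat(A[(done ∧ ¬safe) U EG ¬safe])| = |{Grant, Reset}| = 2.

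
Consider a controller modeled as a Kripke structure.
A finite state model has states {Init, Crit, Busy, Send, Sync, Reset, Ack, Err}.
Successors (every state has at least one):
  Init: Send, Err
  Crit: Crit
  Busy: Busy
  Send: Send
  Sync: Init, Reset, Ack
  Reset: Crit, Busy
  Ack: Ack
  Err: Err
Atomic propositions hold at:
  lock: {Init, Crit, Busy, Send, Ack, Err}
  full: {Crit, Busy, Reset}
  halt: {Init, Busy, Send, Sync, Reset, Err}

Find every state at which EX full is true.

Sat(EX full) = {s : some successor in {Crit, Busy, Reset}} = {Crit, Busy, Sync, Reset}

{Crit, Busy, Sync, Reset}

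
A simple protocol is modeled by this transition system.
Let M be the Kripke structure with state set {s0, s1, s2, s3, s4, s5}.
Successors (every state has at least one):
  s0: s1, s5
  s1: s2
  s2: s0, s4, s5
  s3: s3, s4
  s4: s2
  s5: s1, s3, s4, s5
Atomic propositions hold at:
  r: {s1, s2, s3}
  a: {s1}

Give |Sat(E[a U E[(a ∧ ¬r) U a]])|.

Sat(¬r) = {s0, s4, s5}
Sat(a ∧ ¬r) = ∅
E[(a ∧ ¬r) U a]: least fixpoint, start Z0 = Sat(a) = {s1}, add states in Sat(a ∧ ¬r) with some successor in Z. Already a fixed point.
Sat(E[(a ∧ ¬r) U a]) = {s1}
E[a U E[(a ∧ ¬r) U a]]: least fixpoint, start Z0 = Sat(E[(a ∧ ¬r) U a]) = {s1}, add states in Sat(a) with some successor in Z. Already a fixed point.
Sat(E[a U E[(a ∧ ¬r) U a]]) = {s1}
|Sat(E[a U E[(a ∧ ¬r) U a]])| = |{s1}| = 1.

1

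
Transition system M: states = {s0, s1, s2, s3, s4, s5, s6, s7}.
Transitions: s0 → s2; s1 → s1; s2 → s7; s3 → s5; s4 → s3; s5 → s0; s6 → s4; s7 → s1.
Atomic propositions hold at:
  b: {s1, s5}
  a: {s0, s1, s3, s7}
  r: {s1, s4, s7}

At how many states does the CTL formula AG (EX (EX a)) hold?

Sat(EX a) = {s : some successor in {s0, s1, s3, s7}} = {s1, s2, s4, s5, s7}
Sat(EX (EX a)) = {s : some successor in {s1, s2, s4, s5, s7}} = {s0, s1, s2, s3, s6, s7}
AG (EX (EX a)): greatest fixpoint, start Z0 = {s0, s1, s2, s3, s6, s7}, keep only states in Sat with every successor in Z. Z1 = {s0, s1, s2, s7}; fixed.
Sat(AG (EX (EX a))) = {s0, s1, s2, s7}
|Sat(AG (EX (EX a)))| = |{s0, s1, s2, s7}| = 4.

4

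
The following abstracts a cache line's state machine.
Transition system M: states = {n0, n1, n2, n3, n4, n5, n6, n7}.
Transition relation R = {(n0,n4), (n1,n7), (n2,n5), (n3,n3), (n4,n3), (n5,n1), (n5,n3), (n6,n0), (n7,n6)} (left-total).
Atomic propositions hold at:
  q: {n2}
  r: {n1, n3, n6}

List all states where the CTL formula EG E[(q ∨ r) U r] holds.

{n3}

Sat(q ∨ r) = {n1, n2, n3, n6}
E[(q ∨ r) U r]: least fixpoint, start Z0 = Sat(r) = {n1, n3, n6}, add states in Sat(q ∨ r) with some successor in Z. Already a fixed point.
Sat(E[(q ∨ r) U r]) = {n1, n3, n6}
EG E[(q ∨ r) U r]: greatest fixpoint, start Z0 = {n1, n3, n6}, keep only states in Sat with some successor in Z. Z1 = {n3}; fixed.
Sat(EG E[(q ∨ r) U r]) = {n3}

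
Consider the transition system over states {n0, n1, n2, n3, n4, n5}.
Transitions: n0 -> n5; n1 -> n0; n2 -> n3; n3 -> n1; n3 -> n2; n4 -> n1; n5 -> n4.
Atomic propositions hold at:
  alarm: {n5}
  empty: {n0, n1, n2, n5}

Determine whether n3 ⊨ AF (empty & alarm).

No

Sat(empty & alarm) = {n5}
AF (empty & alarm): least fixpoint, start Z0 = {n5}, add states with every successor in Z. Z1 = {n0, n5}; Z2 = {n0, n1, n5}; Z3 = {n0, n1, n4, n5}; fixed.
Sat(AF (empty & alarm)) = {n0, n1, n4, n5}
n3 ∉ Sat(AF (empty & alarm)) = {n0, n1, n4, n5}, so the formula does not hold at n3.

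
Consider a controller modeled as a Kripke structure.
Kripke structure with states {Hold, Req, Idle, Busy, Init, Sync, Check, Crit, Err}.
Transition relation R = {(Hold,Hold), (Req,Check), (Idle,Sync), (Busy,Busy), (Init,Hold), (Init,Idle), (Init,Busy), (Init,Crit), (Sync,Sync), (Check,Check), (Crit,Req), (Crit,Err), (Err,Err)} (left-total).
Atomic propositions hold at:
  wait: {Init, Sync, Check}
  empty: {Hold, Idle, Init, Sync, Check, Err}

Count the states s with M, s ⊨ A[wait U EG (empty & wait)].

Sat(empty & wait) = {Init, Sync, Check}
EG (empty & wait): greatest fixpoint, start Z0 = {Init, Sync, Check}, keep only states in Sat with some successor in Z. Z1 = {Sync, Check}; fixed.
Sat(EG (empty & wait)) = {Sync, Check}
A[wait U EG (empty & wait)]: least fixpoint, start Z0 = Sat(EG (empty & wait)) = {Sync, Check}, add states in Sat(wait) with every successor in Z. Already a fixed point.
Sat(A[wait U EG (empty & wait)]) = {Sync, Check}
|Sat(A[wait U EG (empty & wait)])| = |{Sync, Check}| = 2.

2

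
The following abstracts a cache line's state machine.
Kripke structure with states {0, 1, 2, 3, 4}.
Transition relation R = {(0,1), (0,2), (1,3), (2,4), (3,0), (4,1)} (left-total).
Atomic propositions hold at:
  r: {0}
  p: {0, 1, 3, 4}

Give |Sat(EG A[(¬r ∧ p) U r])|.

4

Sat(¬r) = {1, 2, 3, 4}
Sat(¬r ∧ p) = {1, 3, 4}
A[(¬r ∧ p) U r]: least fixpoint, start Z0 = Sat(r) = {0}, add states in Sat(¬r ∧ p) with every successor in Z. Z1 = {0, 3}; Z2 = {0, 1, 3}; Z3 = {0, 1, 3, 4}; fixed.
Sat(A[(¬r ∧ p) U r]) = {0, 1, 3, 4}
EG A[(¬r ∧ p) U r]: greatest fixpoint, start Z0 = {0, 1, 3, 4}, keep only states in Sat with some successor in Z. Already a fixed point.
Sat(EG A[(¬r ∧ p) U r]) = {0, 1, 3, 4}
|Sat(EG A[(¬r ∧ p) U r])| = |{0, 1, 3, 4}| = 4.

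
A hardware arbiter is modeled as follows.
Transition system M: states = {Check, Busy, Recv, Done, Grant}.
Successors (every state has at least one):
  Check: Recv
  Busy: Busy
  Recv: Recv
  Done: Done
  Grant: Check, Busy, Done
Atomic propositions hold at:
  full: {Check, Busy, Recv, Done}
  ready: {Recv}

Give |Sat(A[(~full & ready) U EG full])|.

Sat(~full) = {Grant}
Sat(~full & ready) = ∅
EG full: greatest fixpoint, start Z0 = {Check, Busy, Recv, Done}, keep only states in Sat with some successor in Z. Already a fixed point.
Sat(EG full) = {Check, Busy, Recv, Done}
A[(~full & ready) U EG full]: least fixpoint, start Z0 = Sat(EG full) = {Check, Busy, Recv, Done}, add states in Sat(~full & ready) with every successor in Z. Already a fixed point.
Sat(A[(~full & ready) U EG full]) = {Check, Busy, Recv, Done}
|Sat(A[(~full & ready) U EG full])| = |{Check, Busy, Recv, Done}| = 4.

4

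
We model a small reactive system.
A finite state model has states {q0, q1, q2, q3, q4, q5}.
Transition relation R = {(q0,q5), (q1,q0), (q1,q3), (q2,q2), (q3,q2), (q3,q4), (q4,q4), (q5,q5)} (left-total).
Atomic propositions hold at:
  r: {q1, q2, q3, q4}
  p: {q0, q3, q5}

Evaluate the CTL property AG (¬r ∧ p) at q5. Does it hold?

Sat(¬r) = {q0, q5}
Sat(¬r ∧ p) = {q0, q5}
AG (¬r ∧ p): greatest fixpoint, start Z0 = {q0, q5}, keep only states in Sat with every successor in Z. Already a fixed point.
Sat(AG (¬r ∧ p)) = {q0, q5}
q5 ∈ Sat(AG (¬r ∧ p)) = {q0, q5}, so the formula holds at q5.

Yes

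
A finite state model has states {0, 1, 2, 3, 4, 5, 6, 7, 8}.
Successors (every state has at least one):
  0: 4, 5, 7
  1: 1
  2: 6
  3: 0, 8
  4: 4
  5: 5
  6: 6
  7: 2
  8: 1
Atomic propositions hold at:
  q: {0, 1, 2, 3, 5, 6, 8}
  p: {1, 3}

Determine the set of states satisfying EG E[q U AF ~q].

{0, 3, 4}

Sat(~q) = {4, 7}
AF ~q: least fixpoint, start Z0 = {4, 7}, add states with every successor in Z. Already a fixed point.
Sat(AF ~q) = {4, 7}
E[q U AF ~q]: least fixpoint, start Z0 = Sat(AF ~q) = {4, 7}, add states in Sat(q) with some successor in Z. Z1 = {0, 4, 7}; Z2 = {0, 3, 4, 7}; fixed.
Sat(E[q U AF ~q]) = {0, 3, 4, 7}
EG E[q U AF ~q]: greatest fixpoint, start Z0 = {0, 3, 4, 7}, keep only states in Sat with some successor in Z. Z1 = {0, 3, 4}; fixed.
Sat(EG E[q U AF ~q]) = {0, 3, 4}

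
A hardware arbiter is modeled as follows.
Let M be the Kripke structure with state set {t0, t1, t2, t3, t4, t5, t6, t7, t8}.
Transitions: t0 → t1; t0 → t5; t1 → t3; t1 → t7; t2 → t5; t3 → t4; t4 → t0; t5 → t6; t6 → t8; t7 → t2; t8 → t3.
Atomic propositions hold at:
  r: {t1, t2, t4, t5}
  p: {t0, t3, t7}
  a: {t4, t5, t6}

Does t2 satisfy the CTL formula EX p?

Sat(EX p) = {s : some successor in {t0, t3, t7}} = {t1, t4, t8}
t2 ∉ Sat(EX p) = {t1, t4, t8}, so the formula does not hold at t2.

No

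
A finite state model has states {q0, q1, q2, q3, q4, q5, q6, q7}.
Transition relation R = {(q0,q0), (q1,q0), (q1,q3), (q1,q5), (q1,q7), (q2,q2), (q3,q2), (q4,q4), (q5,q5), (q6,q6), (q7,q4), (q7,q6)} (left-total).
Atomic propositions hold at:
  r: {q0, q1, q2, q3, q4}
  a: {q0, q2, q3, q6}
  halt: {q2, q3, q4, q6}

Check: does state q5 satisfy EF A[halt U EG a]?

No

EG a: greatest fixpoint, start Z0 = {q0, q2, q3, q6}, keep only states in Sat with some successor in Z. Already a fixed point.
Sat(EG a) = {q0, q2, q3, q6}
A[halt U EG a]: least fixpoint, start Z0 = Sat(EG a) = {q0, q2, q3, q6}, add states in Sat(halt) with every successor in Z. Already a fixed point.
Sat(A[halt U EG a]) = {q0, q2, q3, q6}
EF A[halt U EG a]: least fixpoint, start Z0 = {q0, q2, q3, q6}, add states with some successor in Z. Z1 = {q0, q1, q2, q3, q6, q7}; fixed.
Sat(EF A[halt U EG a]) = {q0, q1, q2, q3, q6, q7}
q5 ∉ Sat(EF A[halt U EG a]) = {q0, q1, q2, q3, q6, q7}, so the formula does not hold at q5.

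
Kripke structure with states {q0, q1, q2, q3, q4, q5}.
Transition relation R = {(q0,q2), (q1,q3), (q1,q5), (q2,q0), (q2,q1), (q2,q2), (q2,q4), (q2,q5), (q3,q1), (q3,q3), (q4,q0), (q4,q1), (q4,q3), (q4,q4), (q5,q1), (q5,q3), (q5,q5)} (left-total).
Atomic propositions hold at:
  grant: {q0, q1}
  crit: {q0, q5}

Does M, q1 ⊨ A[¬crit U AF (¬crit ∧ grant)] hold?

Yes

Sat(¬crit) = {q1, q2, q3, q4}
Sat(¬crit ∧ grant) = {q1}
AF (¬crit ∧ grant): least fixpoint, start Z0 = {q1}, add states with every successor in Z. Already a fixed point.
Sat(AF (¬crit ∧ grant)) = {q1}
A[¬crit U AF (¬crit ∧ grant)]: least fixpoint, start Z0 = Sat(AF (¬crit ∧ grant)) = {q1}, add states in Sat(¬crit) with every successor in Z. Already a fixed point.
Sat(A[¬crit U AF (¬crit ∧ grant)]) = {q1}
q1 ∈ Sat(A[¬crit U AF (¬crit ∧ grant)]) = {q1}, so the formula holds at q1.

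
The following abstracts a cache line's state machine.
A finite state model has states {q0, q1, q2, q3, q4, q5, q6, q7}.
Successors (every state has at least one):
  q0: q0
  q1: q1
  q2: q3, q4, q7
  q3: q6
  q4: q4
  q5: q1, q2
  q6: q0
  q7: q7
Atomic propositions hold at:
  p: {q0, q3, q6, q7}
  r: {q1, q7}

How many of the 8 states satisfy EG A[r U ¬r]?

6

Sat(¬r) = {q0, q2, q3, q4, q5, q6}
A[r U ¬r]: least fixpoint, start Z0 = Sat(¬r) = {q0, q2, q3, q4, q5, q6}, add states in Sat(r) with every successor in Z. Already a fixed point.
Sat(A[r U ¬r]) = {q0, q2, q3, q4, q5, q6}
EG A[r U ¬r]: greatest fixpoint, start Z0 = {q0, q2, q3, q4, q5, q6}, keep only states in Sat with some successor in Z. Already a fixed point.
Sat(EG A[r U ¬r]) = {q0, q2, q3, q4, q5, q6}
|Sat(EG A[r U ¬r])| = |{q0, q2, q3, q4, q5, q6}| = 6.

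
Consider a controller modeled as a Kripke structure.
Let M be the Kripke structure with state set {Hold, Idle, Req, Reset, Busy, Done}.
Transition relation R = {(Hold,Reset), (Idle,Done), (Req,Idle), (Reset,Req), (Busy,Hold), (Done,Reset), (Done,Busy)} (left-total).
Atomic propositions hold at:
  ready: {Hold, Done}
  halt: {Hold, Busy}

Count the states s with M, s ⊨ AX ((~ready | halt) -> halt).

2

Sat(~ready) = {Idle, Req, Reset, Busy}
Sat(~ready | halt) = {Hold, Idle, Req, Reset, Busy}
Sat((~ready | halt) -> halt) = {Hold, Busy, Done}
Sat(AX ((~ready | halt) -> halt)) = {s : every successor in {Hold, Busy, Done}} = {Idle, Busy}
|Sat(AX ((~ready | halt) -> halt))| = |{Idle, Busy}| = 2.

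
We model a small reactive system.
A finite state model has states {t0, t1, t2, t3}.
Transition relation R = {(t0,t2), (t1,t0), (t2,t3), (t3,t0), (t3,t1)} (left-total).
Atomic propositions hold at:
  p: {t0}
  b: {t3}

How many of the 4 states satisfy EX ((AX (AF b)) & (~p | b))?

3

AF b: least fixpoint, start Z0 = {t3}, add states with every successor in Z. Z1 = {t2, t3}; Z2 = {t0, t2, t3}; Z3 = {t0, t1, t2, t3}; fixed.
Sat(AF b) = {t0, t1, t2, t3}
Sat(AX (AF b)) = {s : every successor in {t0, t1, t2, t3}} = {t0, t1, t2, t3}
Sat(~p) = {t1, t2, t3}
Sat(~p | b) = {t1, t2, t3}
Sat((AX (AF b)) & (~p | b)) = {t1, t2, t3}
Sat(EX ((AX (AF b)) & (~p | b))) = {s : some successor in {t1, t2, t3}} = {t0, t2, t3}
|Sat(EX ((AX (AF b)) & (~p | b)))| = |{t0, t2, t3}| = 3.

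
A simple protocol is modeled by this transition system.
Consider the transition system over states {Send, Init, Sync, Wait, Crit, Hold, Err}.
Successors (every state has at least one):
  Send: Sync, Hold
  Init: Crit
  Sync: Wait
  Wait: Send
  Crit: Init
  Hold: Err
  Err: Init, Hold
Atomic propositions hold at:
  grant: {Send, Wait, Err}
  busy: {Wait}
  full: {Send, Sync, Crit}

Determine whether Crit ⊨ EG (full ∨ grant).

No

Sat(full ∨ grant) = {Send, Sync, Wait, Crit, Err}
EG (full ∨ grant): greatest fixpoint, start Z0 = {Send, Sync, Wait, Crit, Err}, keep only states in Sat with some successor in Z. Z1 = {Send, Sync, Wait}; fixed.
Sat(EG (full ∨ grant)) = {Send, Sync, Wait}
Crit ∉ Sat(EG (full ∨ grant)) = {Send, Sync, Wait}, so the formula does not hold at Crit.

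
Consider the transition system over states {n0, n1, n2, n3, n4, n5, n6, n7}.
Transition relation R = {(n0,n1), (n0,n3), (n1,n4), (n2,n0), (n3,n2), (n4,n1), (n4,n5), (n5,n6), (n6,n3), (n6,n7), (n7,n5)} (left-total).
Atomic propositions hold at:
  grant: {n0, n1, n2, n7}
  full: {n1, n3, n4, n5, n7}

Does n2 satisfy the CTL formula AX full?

No

Sat(AX full) = {s : every successor in {n1, n3, n4, n5, n7}} = {n0, n1, n4, n6, n7}
n2 ∉ Sat(AX full) = {n0, n1, n4, n6, n7}, so the formula does not hold at n2.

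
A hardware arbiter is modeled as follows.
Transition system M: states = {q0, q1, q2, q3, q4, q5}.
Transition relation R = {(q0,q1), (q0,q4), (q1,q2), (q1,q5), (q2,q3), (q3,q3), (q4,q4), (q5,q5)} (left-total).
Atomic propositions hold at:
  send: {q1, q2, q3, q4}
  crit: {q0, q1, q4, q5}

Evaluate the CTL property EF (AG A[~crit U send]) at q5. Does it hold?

Sat(~crit) = {q2, q3}
A[~crit U send]: least fixpoint, start Z0 = Sat(send) = {q1, q2, q3, q4}, add states in Sat(~crit) with every successor in Z. Already a fixed point.
Sat(A[~crit U send]) = {q1, q2, q3, q4}
AG A[~crit U send]: greatest fixpoint, start Z0 = {q1, q2, q3, q4}, keep only states in Sat with every successor in Z. Z1 = {q2, q3, q4}; fixed.
Sat(AG A[~crit U send]) = {q2, q3, q4}
EF (AG A[~crit U send]): least fixpoint, start Z0 = {q2, q3, q4}, add states with some successor in Z. Z1 = {q0, q1, q2, q3, q4}; fixed.
Sat(EF (AG A[~crit U send])) = {q0, q1, q2, q3, q4}
q5 ∉ Sat(EF (AG A[~crit U send])) = {q0, q1, q2, q3, q4}, so the formula does not hold at q5.

No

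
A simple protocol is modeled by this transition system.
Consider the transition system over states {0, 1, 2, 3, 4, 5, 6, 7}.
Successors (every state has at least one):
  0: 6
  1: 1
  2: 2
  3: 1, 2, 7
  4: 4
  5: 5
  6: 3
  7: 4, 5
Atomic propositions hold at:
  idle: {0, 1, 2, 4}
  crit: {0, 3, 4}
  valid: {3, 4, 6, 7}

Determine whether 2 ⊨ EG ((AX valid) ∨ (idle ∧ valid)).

No

Sat(AX valid) = {s : every successor in {3, 4, 6, 7}} = {0, 4, 6}
Sat(idle ∧ valid) = {4}
Sat((AX valid) ∨ (idle ∧ valid)) = {0, 4, 6}
EG ((AX valid) ∨ (idle ∧ valid)): greatest fixpoint, start Z0 = {0, 4, 6}, keep only states in Sat with some successor in Z. Z1 = {0, 4}; Z2 = {4}; fixed.
Sat(EG ((AX valid) ∨ (idle ∧ valid))) = {4}
2 ∉ Sat(EG ((AX valid) ∨ (idle ∧ valid))) = {4}, so the formula does not hold at 2.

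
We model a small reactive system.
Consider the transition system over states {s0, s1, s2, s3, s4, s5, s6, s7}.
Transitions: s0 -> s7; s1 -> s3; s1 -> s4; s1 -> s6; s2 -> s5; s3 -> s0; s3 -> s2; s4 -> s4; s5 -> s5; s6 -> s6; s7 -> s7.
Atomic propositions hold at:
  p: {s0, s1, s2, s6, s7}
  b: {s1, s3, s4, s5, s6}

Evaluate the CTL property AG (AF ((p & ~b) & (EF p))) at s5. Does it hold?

No

Sat(~b) = {s0, s2, s7}
Sat(p & ~b) = {s0, s2, s7}
EF p: least fixpoint, start Z0 = {s0, s1, s2, s6, s7}, add states with some successor in Z. Z1 = {s0, s1, s2, s3, s6, s7}; fixed.
Sat(EF p) = {s0, s1, s2, s3, s6, s7}
Sat((p & ~b) & (EF p)) = {s0, s2, s7}
AF ((p & ~b) & (EF p)): least fixpoint, start Z0 = {s0, s2, s7}, add states with every successor in Z. Z1 = {s0, s2, s3, s7}; fixed.
Sat(AF ((p & ~b) & (EF p))) = {s0, s2, s3, s7}
AG (AF ((p & ~b) & (EF p))): greatest fixpoint, start Z0 = {s0, s2, s3, s7}, keep only states in Sat with every successor in Z. Z1 = {s0, s3, s7}; Z2 = {s0, s7}; fixed.
Sat(AG (AF ((p & ~b) & (EF p)))) = {s0, s7}
s5 ∉ Sat(AG (AF ((p & ~b) & (EF p)))) = {s0, s7}, so the formula does not hold at s5.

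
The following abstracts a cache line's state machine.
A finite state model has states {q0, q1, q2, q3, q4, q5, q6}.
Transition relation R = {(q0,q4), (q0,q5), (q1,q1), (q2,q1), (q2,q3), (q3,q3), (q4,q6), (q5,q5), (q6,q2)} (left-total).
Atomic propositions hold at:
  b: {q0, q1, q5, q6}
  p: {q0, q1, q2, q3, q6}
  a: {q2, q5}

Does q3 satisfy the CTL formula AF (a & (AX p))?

Sat(AX p) = {s : every successor in {q0, q1, q2, q3, q6}} = {q1, q2, q3, q4, q6}
Sat(a & (AX p)) = {q2}
AF (a & (AX p)): least fixpoint, start Z0 = {q2}, add states with every successor in Z. Z1 = {q2, q6}; Z2 = {q2, q4, q6}; fixed.
Sat(AF (a & (AX p))) = {q2, q4, q6}
q3 ∉ Sat(AF (a & (AX p))) = {q2, q4, q6}, so the formula does not hold at q3.

No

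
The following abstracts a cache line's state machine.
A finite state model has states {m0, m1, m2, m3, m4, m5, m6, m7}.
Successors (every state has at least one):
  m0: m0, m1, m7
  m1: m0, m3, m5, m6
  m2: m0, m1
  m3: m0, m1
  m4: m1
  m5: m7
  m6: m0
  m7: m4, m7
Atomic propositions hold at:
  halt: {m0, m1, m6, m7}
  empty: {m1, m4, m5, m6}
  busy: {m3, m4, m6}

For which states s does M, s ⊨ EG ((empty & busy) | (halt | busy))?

{m0, m1, m3, m4, m6, m7}

Sat(empty & busy) = {m4, m6}
Sat(halt | busy) = {m0, m1, m3, m4, m6, m7}
Sat((empty & busy) | (halt | busy)) = {m0, m1, m3, m4, m6, m7}
EG ((empty & busy) | (halt | busy)): greatest fixpoint, start Z0 = {m0, m1, m3, m4, m6, m7}, keep only states in Sat with some successor in Z. Already a fixed point.
Sat(EG ((empty & busy) | (halt | busy))) = {m0, m1, m3, m4, m6, m7}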